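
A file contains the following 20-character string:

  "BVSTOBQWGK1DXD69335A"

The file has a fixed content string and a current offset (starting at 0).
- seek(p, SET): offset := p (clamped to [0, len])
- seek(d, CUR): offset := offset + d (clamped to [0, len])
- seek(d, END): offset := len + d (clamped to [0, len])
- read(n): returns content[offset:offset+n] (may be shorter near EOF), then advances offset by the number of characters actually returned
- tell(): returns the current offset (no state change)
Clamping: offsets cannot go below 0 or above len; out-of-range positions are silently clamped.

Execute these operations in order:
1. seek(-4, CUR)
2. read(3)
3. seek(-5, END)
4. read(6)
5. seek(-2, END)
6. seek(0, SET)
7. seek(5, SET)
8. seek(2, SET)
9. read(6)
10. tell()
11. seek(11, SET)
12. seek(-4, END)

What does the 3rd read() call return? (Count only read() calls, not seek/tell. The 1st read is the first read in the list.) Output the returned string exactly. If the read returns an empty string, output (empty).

Answer: STOBQW

Derivation:
After 1 (seek(-4, CUR)): offset=0
After 2 (read(3)): returned 'BVS', offset=3
After 3 (seek(-5, END)): offset=15
After 4 (read(6)): returned '9335A', offset=20
After 5 (seek(-2, END)): offset=18
After 6 (seek(0, SET)): offset=0
After 7 (seek(5, SET)): offset=5
After 8 (seek(2, SET)): offset=2
After 9 (read(6)): returned 'STOBQW', offset=8
After 10 (tell()): offset=8
After 11 (seek(11, SET)): offset=11
After 12 (seek(-4, END)): offset=16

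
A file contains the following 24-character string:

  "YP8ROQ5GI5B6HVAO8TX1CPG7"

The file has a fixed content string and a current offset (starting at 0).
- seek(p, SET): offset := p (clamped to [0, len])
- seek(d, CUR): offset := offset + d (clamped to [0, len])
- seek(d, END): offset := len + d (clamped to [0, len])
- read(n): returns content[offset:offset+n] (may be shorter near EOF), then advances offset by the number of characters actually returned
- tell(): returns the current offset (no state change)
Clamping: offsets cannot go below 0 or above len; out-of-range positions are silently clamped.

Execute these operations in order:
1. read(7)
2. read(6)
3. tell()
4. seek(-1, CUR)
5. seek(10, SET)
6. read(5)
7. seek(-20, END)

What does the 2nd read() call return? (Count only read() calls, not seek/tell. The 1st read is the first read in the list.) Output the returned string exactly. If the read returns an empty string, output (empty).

Answer: GI5B6H

Derivation:
After 1 (read(7)): returned 'YP8ROQ5', offset=7
After 2 (read(6)): returned 'GI5B6H', offset=13
After 3 (tell()): offset=13
After 4 (seek(-1, CUR)): offset=12
After 5 (seek(10, SET)): offset=10
After 6 (read(5)): returned 'B6HVA', offset=15
After 7 (seek(-20, END)): offset=4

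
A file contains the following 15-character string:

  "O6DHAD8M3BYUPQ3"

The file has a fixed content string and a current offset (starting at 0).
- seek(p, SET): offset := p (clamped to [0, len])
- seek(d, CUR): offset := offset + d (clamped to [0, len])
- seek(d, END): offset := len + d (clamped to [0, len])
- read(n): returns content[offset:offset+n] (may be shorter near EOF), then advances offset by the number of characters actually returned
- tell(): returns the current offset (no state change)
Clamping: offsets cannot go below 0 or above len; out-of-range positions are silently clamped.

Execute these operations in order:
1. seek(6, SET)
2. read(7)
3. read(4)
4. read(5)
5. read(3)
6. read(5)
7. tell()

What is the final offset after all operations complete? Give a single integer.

After 1 (seek(6, SET)): offset=6
After 2 (read(7)): returned '8M3BYUP', offset=13
After 3 (read(4)): returned 'Q3', offset=15
After 4 (read(5)): returned '', offset=15
After 5 (read(3)): returned '', offset=15
After 6 (read(5)): returned '', offset=15
After 7 (tell()): offset=15

Answer: 15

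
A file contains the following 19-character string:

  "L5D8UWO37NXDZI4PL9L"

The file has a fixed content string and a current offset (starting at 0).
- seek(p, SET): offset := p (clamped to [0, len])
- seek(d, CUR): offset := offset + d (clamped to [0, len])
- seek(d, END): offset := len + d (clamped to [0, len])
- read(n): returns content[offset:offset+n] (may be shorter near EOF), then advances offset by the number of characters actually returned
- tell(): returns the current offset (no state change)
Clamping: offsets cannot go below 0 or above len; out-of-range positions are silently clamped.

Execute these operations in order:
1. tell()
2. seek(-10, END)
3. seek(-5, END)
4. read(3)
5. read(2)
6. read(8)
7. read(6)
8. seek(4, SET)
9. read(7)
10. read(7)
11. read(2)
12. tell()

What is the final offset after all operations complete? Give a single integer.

After 1 (tell()): offset=0
After 2 (seek(-10, END)): offset=9
After 3 (seek(-5, END)): offset=14
After 4 (read(3)): returned '4PL', offset=17
After 5 (read(2)): returned '9L', offset=19
After 6 (read(8)): returned '', offset=19
After 7 (read(6)): returned '', offset=19
After 8 (seek(4, SET)): offset=4
After 9 (read(7)): returned 'UWO37NX', offset=11
After 10 (read(7)): returned 'DZI4PL9', offset=18
After 11 (read(2)): returned 'L', offset=19
After 12 (tell()): offset=19

Answer: 19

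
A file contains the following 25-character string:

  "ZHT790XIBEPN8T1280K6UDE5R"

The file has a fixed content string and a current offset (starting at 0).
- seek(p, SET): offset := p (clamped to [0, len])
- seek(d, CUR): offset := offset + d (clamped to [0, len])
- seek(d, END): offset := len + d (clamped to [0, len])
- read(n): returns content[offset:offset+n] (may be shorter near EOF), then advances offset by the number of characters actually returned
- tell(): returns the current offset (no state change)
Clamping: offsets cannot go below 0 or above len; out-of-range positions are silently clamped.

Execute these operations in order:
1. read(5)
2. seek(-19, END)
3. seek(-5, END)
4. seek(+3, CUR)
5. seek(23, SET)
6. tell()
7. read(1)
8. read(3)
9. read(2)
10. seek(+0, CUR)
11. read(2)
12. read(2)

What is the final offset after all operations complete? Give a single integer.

Answer: 25

Derivation:
After 1 (read(5)): returned 'ZHT79', offset=5
After 2 (seek(-19, END)): offset=6
After 3 (seek(-5, END)): offset=20
After 4 (seek(+3, CUR)): offset=23
After 5 (seek(23, SET)): offset=23
After 6 (tell()): offset=23
After 7 (read(1)): returned '5', offset=24
After 8 (read(3)): returned 'R', offset=25
After 9 (read(2)): returned '', offset=25
After 10 (seek(+0, CUR)): offset=25
After 11 (read(2)): returned '', offset=25
After 12 (read(2)): returned '', offset=25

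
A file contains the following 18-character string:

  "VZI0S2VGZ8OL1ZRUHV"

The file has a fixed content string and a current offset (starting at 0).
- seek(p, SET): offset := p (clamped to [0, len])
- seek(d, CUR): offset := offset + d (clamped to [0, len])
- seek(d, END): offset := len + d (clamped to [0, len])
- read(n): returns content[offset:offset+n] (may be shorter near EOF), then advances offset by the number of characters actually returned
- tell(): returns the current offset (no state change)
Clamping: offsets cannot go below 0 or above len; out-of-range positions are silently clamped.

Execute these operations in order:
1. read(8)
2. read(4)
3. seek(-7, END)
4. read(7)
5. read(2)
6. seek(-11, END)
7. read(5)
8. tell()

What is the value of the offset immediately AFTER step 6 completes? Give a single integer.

After 1 (read(8)): returned 'VZI0S2VG', offset=8
After 2 (read(4)): returned 'Z8OL', offset=12
After 3 (seek(-7, END)): offset=11
After 4 (read(7)): returned 'L1ZRUHV', offset=18
After 5 (read(2)): returned '', offset=18
After 6 (seek(-11, END)): offset=7

Answer: 7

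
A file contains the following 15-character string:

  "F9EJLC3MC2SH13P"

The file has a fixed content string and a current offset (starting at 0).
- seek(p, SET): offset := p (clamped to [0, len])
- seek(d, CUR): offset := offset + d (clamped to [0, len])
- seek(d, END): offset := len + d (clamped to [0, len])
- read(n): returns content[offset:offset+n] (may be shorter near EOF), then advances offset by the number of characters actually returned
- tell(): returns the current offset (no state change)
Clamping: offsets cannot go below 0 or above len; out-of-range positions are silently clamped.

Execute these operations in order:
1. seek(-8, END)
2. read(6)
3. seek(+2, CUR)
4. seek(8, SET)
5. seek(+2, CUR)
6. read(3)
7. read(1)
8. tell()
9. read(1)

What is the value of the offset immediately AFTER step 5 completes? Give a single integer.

Answer: 10

Derivation:
After 1 (seek(-8, END)): offset=7
After 2 (read(6)): returned 'MC2SH1', offset=13
After 3 (seek(+2, CUR)): offset=15
After 4 (seek(8, SET)): offset=8
After 5 (seek(+2, CUR)): offset=10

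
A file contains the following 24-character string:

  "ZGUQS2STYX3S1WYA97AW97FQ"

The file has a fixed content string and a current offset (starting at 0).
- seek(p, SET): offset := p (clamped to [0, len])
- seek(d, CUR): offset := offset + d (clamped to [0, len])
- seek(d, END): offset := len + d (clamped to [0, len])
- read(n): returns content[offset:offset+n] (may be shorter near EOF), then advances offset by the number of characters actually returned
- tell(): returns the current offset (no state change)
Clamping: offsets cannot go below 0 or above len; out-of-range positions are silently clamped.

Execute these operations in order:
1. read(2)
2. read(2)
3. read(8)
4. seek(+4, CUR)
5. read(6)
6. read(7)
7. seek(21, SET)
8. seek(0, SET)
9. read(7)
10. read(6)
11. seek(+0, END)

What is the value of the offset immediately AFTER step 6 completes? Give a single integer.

After 1 (read(2)): returned 'ZG', offset=2
After 2 (read(2)): returned 'UQ', offset=4
After 3 (read(8)): returned 'S2STYX3S', offset=12
After 4 (seek(+4, CUR)): offset=16
After 5 (read(6)): returned '97AW97', offset=22
After 6 (read(7)): returned 'FQ', offset=24

Answer: 24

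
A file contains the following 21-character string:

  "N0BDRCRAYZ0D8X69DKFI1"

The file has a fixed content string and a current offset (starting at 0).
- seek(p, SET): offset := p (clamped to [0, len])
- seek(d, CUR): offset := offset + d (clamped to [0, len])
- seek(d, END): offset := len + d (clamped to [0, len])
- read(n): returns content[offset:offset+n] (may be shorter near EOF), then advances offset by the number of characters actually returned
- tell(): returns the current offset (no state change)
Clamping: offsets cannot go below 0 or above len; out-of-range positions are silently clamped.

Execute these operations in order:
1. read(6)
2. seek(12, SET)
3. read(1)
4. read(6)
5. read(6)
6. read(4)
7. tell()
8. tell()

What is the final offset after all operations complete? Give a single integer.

Answer: 21

Derivation:
After 1 (read(6)): returned 'N0BDRC', offset=6
After 2 (seek(12, SET)): offset=12
After 3 (read(1)): returned '8', offset=13
After 4 (read(6)): returned 'X69DKF', offset=19
After 5 (read(6)): returned 'I1', offset=21
After 6 (read(4)): returned '', offset=21
After 7 (tell()): offset=21
After 8 (tell()): offset=21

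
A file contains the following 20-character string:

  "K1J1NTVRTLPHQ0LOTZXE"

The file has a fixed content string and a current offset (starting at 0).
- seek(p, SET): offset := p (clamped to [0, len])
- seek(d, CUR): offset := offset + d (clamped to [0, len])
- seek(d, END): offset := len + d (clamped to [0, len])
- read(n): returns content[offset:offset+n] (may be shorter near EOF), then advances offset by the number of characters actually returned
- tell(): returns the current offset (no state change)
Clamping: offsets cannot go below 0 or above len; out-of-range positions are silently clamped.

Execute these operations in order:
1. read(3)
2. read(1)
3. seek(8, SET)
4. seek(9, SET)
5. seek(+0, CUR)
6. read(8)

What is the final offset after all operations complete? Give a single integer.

After 1 (read(3)): returned 'K1J', offset=3
After 2 (read(1)): returned '1', offset=4
After 3 (seek(8, SET)): offset=8
After 4 (seek(9, SET)): offset=9
After 5 (seek(+0, CUR)): offset=9
After 6 (read(8)): returned 'LPHQ0LOT', offset=17

Answer: 17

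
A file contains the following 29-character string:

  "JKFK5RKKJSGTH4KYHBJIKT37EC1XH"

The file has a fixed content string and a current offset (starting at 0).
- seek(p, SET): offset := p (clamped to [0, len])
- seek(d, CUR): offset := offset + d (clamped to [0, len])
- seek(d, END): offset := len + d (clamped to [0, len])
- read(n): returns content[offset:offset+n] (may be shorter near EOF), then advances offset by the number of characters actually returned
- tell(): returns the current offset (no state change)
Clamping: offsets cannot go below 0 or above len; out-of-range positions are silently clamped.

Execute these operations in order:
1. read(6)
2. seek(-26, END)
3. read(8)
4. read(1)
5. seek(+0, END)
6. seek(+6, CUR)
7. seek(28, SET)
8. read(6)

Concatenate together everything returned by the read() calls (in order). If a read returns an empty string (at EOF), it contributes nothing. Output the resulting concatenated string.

After 1 (read(6)): returned 'JKFK5R', offset=6
After 2 (seek(-26, END)): offset=3
After 3 (read(8)): returned 'K5RKKJSG', offset=11
After 4 (read(1)): returned 'T', offset=12
After 5 (seek(+0, END)): offset=29
After 6 (seek(+6, CUR)): offset=29
After 7 (seek(28, SET)): offset=28
After 8 (read(6)): returned 'H', offset=29

Answer: JKFK5RK5RKKJSGTH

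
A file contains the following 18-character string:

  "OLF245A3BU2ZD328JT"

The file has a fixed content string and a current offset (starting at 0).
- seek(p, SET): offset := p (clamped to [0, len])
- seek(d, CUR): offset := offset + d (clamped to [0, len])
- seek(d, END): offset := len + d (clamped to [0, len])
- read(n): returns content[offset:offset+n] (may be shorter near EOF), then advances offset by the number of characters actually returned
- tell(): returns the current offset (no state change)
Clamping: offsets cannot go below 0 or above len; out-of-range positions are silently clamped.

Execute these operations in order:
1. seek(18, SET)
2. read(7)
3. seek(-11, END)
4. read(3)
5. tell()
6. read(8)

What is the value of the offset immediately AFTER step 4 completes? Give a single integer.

Answer: 10

Derivation:
After 1 (seek(18, SET)): offset=18
After 2 (read(7)): returned '', offset=18
After 3 (seek(-11, END)): offset=7
After 4 (read(3)): returned '3BU', offset=10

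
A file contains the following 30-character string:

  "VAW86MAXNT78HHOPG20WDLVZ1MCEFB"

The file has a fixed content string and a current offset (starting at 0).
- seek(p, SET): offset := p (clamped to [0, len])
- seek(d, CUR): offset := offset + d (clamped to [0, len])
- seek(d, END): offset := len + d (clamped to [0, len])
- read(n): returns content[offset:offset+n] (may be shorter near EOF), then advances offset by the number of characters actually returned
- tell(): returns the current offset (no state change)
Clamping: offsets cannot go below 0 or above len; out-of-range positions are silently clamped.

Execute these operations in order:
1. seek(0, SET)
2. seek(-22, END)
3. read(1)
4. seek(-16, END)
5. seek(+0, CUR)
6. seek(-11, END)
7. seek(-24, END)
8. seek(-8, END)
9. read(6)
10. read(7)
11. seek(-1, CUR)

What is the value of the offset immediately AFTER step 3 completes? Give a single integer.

After 1 (seek(0, SET)): offset=0
After 2 (seek(-22, END)): offset=8
After 3 (read(1)): returned 'N', offset=9

Answer: 9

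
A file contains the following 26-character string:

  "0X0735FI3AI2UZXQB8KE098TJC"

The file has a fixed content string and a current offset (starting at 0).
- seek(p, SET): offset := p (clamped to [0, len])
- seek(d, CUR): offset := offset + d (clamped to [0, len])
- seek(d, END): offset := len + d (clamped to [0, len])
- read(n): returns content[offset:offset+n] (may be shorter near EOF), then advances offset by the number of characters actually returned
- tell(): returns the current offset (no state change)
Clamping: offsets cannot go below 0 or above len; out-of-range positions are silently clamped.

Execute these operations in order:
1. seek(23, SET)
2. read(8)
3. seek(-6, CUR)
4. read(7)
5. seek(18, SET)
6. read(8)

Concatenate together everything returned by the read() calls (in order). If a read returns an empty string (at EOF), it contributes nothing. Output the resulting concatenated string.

Answer: TJC098TJCKE098TJC

Derivation:
After 1 (seek(23, SET)): offset=23
After 2 (read(8)): returned 'TJC', offset=26
After 3 (seek(-6, CUR)): offset=20
After 4 (read(7)): returned '098TJC', offset=26
After 5 (seek(18, SET)): offset=18
After 6 (read(8)): returned 'KE098TJC', offset=26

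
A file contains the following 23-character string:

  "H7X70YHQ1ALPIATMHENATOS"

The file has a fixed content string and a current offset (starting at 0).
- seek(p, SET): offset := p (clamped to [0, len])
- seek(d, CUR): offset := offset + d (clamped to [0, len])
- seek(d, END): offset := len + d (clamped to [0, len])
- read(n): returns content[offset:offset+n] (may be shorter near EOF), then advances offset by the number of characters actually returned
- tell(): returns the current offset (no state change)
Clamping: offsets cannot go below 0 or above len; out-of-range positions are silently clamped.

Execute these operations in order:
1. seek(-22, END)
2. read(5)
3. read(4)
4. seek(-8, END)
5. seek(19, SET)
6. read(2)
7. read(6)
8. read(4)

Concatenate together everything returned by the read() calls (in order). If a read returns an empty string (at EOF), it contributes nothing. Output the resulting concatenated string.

Answer: 7X70YHQ1AATOS

Derivation:
After 1 (seek(-22, END)): offset=1
After 2 (read(5)): returned '7X70Y', offset=6
After 3 (read(4)): returned 'HQ1A', offset=10
After 4 (seek(-8, END)): offset=15
After 5 (seek(19, SET)): offset=19
After 6 (read(2)): returned 'AT', offset=21
After 7 (read(6)): returned 'OS', offset=23
After 8 (read(4)): returned '', offset=23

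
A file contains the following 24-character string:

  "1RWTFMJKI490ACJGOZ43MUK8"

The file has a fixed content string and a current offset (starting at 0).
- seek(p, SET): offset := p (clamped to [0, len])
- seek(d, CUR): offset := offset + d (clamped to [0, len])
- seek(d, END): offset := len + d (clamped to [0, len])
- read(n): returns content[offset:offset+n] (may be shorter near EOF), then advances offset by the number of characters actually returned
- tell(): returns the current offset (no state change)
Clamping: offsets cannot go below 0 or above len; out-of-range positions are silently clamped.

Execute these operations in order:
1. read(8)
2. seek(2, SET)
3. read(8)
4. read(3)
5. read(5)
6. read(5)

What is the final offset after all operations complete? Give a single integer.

Answer: 23

Derivation:
After 1 (read(8)): returned '1RWTFMJK', offset=8
After 2 (seek(2, SET)): offset=2
After 3 (read(8)): returned 'WTFMJKI4', offset=10
After 4 (read(3)): returned '90A', offset=13
After 5 (read(5)): returned 'CJGOZ', offset=18
After 6 (read(5)): returned '43MUK', offset=23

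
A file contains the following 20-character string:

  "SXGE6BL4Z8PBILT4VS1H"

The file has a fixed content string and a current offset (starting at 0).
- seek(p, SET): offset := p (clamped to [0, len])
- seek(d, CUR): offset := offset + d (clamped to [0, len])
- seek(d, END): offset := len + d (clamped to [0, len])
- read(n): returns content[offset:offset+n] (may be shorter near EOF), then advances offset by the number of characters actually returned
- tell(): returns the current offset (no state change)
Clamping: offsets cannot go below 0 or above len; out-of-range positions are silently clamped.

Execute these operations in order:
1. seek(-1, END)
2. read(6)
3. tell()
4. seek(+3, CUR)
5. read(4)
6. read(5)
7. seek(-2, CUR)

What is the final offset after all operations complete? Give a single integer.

Answer: 18

Derivation:
After 1 (seek(-1, END)): offset=19
After 2 (read(6)): returned 'H', offset=20
After 3 (tell()): offset=20
After 4 (seek(+3, CUR)): offset=20
After 5 (read(4)): returned '', offset=20
After 6 (read(5)): returned '', offset=20
After 7 (seek(-2, CUR)): offset=18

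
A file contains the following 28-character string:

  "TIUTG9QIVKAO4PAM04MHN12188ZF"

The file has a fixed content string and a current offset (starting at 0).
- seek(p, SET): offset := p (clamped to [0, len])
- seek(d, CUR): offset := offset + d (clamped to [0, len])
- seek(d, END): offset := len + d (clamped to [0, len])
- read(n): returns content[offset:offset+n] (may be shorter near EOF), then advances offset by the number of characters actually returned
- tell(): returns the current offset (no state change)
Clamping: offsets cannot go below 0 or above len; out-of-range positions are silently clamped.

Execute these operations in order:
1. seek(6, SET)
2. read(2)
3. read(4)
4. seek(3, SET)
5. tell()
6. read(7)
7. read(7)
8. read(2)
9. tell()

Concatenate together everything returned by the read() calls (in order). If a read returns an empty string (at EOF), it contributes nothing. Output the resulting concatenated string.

After 1 (seek(6, SET)): offset=6
After 2 (read(2)): returned 'QI', offset=8
After 3 (read(4)): returned 'VKAO', offset=12
After 4 (seek(3, SET)): offset=3
After 5 (tell()): offset=3
After 6 (read(7)): returned 'TG9QIVK', offset=10
After 7 (read(7)): returned 'AO4PAM0', offset=17
After 8 (read(2)): returned '4M', offset=19
After 9 (tell()): offset=19

Answer: QIVKAOTG9QIVKAO4PAM04M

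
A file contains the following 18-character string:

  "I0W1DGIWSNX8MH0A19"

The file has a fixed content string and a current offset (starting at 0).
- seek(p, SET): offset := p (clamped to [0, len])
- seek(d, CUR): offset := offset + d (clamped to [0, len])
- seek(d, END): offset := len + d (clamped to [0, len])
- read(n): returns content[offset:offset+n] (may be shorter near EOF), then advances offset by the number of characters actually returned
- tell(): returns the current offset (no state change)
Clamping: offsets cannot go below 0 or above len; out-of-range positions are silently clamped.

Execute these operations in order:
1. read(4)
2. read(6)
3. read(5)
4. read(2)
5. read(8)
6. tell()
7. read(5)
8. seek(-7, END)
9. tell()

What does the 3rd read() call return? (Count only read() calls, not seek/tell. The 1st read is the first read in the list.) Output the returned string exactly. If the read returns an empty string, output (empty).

Answer: X8MH0

Derivation:
After 1 (read(4)): returned 'I0W1', offset=4
After 2 (read(6)): returned 'DGIWSN', offset=10
After 3 (read(5)): returned 'X8MH0', offset=15
After 4 (read(2)): returned 'A1', offset=17
After 5 (read(8)): returned '9', offset=18
After 6 (tell()): offset=18
After 7 (read(5)): returned '', offset=18
After 8 (seek(-7, END)): offset=11
After 9 (tell()): offset=11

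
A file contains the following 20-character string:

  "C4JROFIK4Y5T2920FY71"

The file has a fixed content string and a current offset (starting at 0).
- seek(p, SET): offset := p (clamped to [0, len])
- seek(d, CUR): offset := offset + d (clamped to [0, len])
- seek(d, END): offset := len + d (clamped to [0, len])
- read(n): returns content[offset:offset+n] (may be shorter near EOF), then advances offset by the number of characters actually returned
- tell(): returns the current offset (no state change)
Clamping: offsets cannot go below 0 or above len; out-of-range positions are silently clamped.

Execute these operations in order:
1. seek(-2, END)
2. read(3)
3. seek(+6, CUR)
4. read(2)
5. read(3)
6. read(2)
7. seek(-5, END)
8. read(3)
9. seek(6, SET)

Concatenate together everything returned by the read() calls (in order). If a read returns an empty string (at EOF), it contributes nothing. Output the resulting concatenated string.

After 1 (seek(-2, END)): offset=18
After 2 (read(3)): returned '71', offset=20
After 3 (seek(+6, CUR)): offset=20
After 4 (read(2)): returned '', offset=20
After 5 (read(3)): returned '', offset=20
After 6 (read(2)): returned '', offset=20
After 7 (seek(-5, END)): offset=15
After 8 (read(3)): returned '0FY', offset=18
After 9 (seek(6, SET)): offset=6

Answer: 710FY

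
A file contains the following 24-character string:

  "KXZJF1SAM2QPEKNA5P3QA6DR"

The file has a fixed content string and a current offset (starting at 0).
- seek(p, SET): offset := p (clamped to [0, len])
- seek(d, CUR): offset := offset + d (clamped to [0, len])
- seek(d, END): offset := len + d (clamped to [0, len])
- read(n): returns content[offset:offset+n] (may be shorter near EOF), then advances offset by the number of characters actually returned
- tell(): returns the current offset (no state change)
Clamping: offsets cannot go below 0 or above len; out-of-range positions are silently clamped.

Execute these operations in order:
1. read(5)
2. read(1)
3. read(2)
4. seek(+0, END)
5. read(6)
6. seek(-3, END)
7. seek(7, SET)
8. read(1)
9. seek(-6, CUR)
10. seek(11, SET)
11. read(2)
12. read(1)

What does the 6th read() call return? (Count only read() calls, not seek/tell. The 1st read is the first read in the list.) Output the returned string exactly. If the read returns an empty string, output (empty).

After 1 (read(5)): returned 'KXZJF', offset=5
After 2 (read(1)): returned '1', offset=6
After 3 (read(2)): returned 'SA', offset=8
After 4 (seek(+0, END)): offset=24
After 5 (read(6)): returned '', offset=24
After 6 (seek(-3, END)): offset=21
After 7 (seek(7, SET)): offset=7
After 8 (read(1)): returned 'A', offset=8
After 9 (seek(-6, CUR)): offset=2
After 10 (seek(11, SET)): offset=11
After 11 (read(2)): returned 'PE', offset=13
After 12 (read(1)): returned 'K', offset=14

Answer: PE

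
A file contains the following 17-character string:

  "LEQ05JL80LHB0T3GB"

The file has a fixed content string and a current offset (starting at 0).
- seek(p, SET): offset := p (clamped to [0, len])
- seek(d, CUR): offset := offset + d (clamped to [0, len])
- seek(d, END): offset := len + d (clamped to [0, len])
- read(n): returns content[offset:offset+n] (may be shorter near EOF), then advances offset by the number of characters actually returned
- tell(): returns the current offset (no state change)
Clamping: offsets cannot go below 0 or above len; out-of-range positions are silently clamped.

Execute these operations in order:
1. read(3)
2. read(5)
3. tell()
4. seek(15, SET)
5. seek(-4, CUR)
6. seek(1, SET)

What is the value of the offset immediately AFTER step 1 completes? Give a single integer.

After 1 (read(3)): returned 'LEQ', offset=3

Answer: 3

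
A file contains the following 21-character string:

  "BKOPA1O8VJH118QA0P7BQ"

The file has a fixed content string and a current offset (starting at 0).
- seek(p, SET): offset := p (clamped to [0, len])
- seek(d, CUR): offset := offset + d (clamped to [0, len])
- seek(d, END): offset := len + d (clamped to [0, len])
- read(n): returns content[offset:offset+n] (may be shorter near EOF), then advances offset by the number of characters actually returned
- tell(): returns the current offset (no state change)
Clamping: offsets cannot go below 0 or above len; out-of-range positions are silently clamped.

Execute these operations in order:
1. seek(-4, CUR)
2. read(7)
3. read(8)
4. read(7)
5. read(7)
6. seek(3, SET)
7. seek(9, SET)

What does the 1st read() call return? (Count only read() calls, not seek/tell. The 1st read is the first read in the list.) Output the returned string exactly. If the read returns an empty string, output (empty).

Answer: BKOPA1O

Derivation:
After 1 (seek(-4, CUR)): offset=0
After 2 (read(7)): returned 'BKOPA1O', offset=7
After 3 (read(8)): returned '8VJH118Q', offset=15
After 4 (read(7)): returned 'A0P7BQ', offset=21
After 5 (read(7)): returned '', offset=21
After 6 (seek(3, SET)): offset=3
After 7 (seek(9, SET)): offset=9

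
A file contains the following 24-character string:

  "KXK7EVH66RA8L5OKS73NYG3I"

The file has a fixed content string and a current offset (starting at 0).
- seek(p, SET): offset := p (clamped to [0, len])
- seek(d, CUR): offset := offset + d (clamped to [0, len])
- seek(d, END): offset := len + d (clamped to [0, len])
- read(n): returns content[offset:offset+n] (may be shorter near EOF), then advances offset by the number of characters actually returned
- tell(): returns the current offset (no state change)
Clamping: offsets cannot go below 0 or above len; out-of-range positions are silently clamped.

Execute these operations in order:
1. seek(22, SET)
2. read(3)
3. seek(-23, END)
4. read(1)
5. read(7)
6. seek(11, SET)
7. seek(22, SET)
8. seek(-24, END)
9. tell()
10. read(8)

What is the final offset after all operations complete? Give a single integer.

After 1 (seek(22, SET)): offset=22
After 2 (read(3)): returned '3I', offset=24
After 3 (seek(-23, END)): offset=1
After 4 (read(1)): returned 'X', offset=2
After 5 (read(7)): returned 'K7EVH66', offset=9
After 6 (seek(11, SET)): offset=11
After 7 (seek(22, SET)): offset=22
After 8 (seek(-24, END)): offset=0
After 9 (tell()): offset=0
After 10 (read(8)): returned 'KXK7EVH6', offset=8

Answer: 8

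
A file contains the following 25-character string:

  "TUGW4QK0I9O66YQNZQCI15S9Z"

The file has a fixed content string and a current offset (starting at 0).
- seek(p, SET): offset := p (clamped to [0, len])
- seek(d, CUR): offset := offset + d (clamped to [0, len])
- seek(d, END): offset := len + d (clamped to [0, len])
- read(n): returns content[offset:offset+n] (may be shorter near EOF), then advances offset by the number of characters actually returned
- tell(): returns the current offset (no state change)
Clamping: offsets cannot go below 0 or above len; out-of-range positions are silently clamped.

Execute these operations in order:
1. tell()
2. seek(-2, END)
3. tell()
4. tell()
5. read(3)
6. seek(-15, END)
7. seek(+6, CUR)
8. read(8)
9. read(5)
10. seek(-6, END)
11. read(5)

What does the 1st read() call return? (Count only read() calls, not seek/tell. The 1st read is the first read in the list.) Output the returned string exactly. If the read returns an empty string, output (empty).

After 1 (tell()): offset=0
After 2 (seek(-2, END)): offset=23
After 3 (tell()): offset=23
After 4 (tell()): offset=23
After 5 (read(3)): returned '9Z', offset=25
After 6 (seek(-15, END)): offset=10
After 7 (seek(+6, CUR)): offset=16
After 8 (read(8)): returned 'ZQCI15S9', offset=24
After 9 (read(5)): returned 'Z', offset=25
After 10 (seek(-6, END)): offset=19
After 11 (read(5)): returned 'I15S9', offset=24

Answer: 9Z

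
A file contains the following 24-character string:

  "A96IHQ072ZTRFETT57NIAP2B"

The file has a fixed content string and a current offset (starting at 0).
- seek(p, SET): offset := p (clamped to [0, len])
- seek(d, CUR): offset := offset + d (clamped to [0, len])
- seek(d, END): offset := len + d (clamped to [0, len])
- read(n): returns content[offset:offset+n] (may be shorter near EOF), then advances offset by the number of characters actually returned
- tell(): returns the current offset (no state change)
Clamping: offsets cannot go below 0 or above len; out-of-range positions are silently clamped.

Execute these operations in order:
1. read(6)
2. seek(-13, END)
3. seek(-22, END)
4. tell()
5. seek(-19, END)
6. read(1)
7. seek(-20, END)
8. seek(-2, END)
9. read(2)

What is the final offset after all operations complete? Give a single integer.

Answer: 24

Derivation:
After 1 (read(6)): returned 'A96IHQ', offset=6
After 2 (seek(-13, END)): offset=11
After 3 (seek(-22, END)): offset=2
After 4 (tell()): offset=2
After 5 (seek(-19, END)): offset=5
After 6 (read(1)): returned 'Q', offset=6
After 7 (seek(-20, END)): offset=4
After 8 (seek(-2, END)): offset=22
After 9 (read(2)): returned '2B', offset=24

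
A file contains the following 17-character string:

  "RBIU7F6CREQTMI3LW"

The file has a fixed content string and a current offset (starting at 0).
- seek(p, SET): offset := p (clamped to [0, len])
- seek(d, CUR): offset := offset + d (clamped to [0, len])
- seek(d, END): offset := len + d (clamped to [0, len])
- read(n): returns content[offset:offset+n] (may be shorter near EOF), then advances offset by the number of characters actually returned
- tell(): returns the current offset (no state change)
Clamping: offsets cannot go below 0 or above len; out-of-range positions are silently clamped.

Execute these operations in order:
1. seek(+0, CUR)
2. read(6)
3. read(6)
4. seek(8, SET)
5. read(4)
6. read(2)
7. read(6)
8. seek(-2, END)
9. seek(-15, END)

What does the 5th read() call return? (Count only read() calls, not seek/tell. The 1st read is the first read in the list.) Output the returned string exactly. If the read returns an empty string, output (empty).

After 1 (seek(+0, CUR)): offset=0
After 2 (read(6)): returned 'RBIU7F', offset=6
After 3 (read(6)): returned '6CREQT', offset=12
After 4 (seek(8, SET)): offset=8
After 5 (read(4)): returned 'REQT', offset=12
After 6 (read(2)): returned 'MI', offset=14
After 7 (read(6)): returned '3LW', offset=17
After 8 (seek(-2, END)): offset=15
After 9 (seek(-15, END)): offset=2

Answer: 3LW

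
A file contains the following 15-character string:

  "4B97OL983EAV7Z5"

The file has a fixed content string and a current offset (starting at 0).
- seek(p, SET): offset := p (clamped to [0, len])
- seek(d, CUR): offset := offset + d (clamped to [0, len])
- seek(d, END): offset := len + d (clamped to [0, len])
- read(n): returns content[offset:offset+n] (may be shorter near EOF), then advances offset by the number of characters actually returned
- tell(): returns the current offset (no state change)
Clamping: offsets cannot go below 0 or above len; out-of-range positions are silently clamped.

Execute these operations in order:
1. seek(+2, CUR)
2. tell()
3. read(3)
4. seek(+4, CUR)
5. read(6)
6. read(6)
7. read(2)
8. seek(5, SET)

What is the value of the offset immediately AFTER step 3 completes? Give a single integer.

Answer: 5

Derivation:
After 1 (seek(+2, CUR)): offset=2
After 2 (tell()): offset=2
After 3 (read(3)): returned '97O', offset=5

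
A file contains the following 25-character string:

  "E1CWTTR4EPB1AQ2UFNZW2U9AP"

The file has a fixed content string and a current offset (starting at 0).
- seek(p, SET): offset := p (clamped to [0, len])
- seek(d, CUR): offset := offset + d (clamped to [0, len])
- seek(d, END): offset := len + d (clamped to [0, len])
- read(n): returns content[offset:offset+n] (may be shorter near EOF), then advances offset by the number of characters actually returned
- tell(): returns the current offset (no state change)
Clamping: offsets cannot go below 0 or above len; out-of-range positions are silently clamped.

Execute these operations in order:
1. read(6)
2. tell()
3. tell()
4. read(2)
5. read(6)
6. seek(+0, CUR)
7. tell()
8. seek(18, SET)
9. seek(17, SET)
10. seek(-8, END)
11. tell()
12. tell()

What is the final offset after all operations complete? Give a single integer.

After 1 (read(6)): returned 'E1CWTT', offset=6
After 2 (tell()): offset=6
After 3 (tell()): offset=6
After 4 (read(2)): returned 'R4', offset=8
After 5 (read(6)): returned 'EPB1AQ', offset=14
After 6 (seek(+0, CUR)): offset=14
After 7 (tell()): offset=14
After 8 (seek(18, SET)): offset=18
After 9 (seek(17, SET)): offset=17
After 10 (seek(-8, END)): offset=17
After 11 (tell()): offset=17
After 12 (tell()): offset=17

Answer: 17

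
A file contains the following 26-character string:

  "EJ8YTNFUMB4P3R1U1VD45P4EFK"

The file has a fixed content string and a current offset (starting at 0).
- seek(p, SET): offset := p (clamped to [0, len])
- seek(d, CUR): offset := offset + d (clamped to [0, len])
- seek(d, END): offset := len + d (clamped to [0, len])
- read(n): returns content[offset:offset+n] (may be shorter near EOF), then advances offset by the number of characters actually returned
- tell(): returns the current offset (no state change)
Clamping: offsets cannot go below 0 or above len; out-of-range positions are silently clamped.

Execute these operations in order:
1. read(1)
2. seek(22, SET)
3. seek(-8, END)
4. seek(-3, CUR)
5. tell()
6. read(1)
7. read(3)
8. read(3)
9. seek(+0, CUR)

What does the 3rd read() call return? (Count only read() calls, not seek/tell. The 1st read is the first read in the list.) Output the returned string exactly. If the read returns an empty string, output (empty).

After 1 (read(1)): returned 'E', offset=1
After 2 (seek(22, SET)): offset=22
After 3 (seek(-8, END)): offset=18
After 4 (seek(-3, CUR)): offset=15
After 5 (tell()): offset=15
After 6 (read(1)): returned 'U', offset=16
After 7 (read(3)): returned '1VD', offset=19
After 8 (read(3)): returned '45P', offset=22
After 9 (seek(+0, CUR)): offset=22

Answer: 1VD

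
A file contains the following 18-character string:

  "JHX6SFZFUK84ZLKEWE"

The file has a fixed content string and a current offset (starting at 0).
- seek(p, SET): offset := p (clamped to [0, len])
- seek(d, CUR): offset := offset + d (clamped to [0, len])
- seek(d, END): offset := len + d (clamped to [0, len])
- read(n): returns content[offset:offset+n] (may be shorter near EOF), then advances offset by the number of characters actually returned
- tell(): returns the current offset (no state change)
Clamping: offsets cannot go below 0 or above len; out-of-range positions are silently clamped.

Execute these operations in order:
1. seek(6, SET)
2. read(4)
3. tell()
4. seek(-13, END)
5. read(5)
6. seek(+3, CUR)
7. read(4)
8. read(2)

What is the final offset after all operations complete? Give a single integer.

Answer: 18

Derivation:
After 1 (seek(6, SET)): offset=6
After 2 (read(4)): returned 'ZFUK', offset=10
After 3 (tell()): offset=10
After 4 (seek(-13, END)): offset=5
After 5 (read(5)): returned 'FZFUK', offset=10
After 6 (seek(+3, CUR)): offset=13
After 7 (read(4)): returned 'LKEW', offset=17
After 8 (read(2)): returned 'E', offset=18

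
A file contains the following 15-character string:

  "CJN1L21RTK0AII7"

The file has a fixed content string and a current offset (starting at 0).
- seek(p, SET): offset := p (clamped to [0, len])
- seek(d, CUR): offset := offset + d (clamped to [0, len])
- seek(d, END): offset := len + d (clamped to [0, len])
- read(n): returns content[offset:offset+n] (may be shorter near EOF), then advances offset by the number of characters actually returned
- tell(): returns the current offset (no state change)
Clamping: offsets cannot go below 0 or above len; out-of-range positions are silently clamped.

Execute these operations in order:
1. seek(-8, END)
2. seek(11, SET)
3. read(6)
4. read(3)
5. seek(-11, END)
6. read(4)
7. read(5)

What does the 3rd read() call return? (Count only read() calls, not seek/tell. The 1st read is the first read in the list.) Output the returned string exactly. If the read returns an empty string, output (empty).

Answer: L21R

Derivation:
After 1 (seek(-8, END)): offset=7
After 2 (seek(11, SET)): offset=11
After 3 (read(6)): returned 'AII7', offset=15
After 4 (read(3)): returned '', offset=15
After 5 (seek(-11, END)): offset=4
After 6 (read(4)): returned 'L21R', offset=8
After 7 (read(5)): returned 'TK0AI', offset=13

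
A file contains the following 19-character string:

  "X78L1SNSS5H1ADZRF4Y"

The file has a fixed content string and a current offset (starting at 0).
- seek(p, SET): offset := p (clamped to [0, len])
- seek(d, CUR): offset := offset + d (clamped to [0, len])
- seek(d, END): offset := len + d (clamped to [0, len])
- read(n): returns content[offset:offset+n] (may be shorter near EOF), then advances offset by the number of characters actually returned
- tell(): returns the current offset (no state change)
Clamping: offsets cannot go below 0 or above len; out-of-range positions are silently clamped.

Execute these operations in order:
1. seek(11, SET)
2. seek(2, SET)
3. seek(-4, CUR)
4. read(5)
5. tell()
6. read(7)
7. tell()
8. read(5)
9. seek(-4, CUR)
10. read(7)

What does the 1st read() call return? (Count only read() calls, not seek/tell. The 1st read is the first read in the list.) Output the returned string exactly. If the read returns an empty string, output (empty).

Answer: X78L1

Derivation:
After 1 (seek(11, SET)): offset=11
After 2 (seek(2, SET)): offset=2
After 3 (seek(-4, CUR)): offset=0
After 4 (read(5)): returned 'X78L1', offset=5
After 5 (tell()): offset=5
After 6 (read(7)): returned 'SNSS5H1', offset=12
After 7 (tell()): offset=12
After 8 (read(5)): returned 'ADZRF', offset=17
After 9 (seek(-4, CUR)): offset=13
After 10 (read(7)): returned 'DZRF4Y', offset=19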